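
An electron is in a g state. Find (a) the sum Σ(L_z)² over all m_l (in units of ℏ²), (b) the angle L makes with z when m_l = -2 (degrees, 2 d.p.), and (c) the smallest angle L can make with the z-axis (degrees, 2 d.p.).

A g state has l = 4.
Σ m_l² = 60, so Σ(L_z)² = 60 ℏ².
For m_l = -2: cos θ = -2/√20, θ ≈ 116.57°.
cos θ_min = 4/√20, so θ_min ≈ 26.57°.

Σ(L_z)² = 60 ℏ²; θ(m_l=-2) ≈ 116.57°; θ_min ≈ 26.57°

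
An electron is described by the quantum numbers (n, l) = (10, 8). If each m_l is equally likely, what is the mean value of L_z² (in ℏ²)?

⟨L_z²⟩ = 24 ℏ²

m_l runs from −8 to 8, i.e. {-8, -7, -6, -5, -4, -3, -2, -1, 0, 1, 2, 3, 4, 5, 6, 7, 8}.
Average of L_z² over 17 states: 408/17 ℏ² = 24 ℏ².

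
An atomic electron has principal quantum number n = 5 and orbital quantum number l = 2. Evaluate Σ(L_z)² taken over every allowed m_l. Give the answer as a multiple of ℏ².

The allowed m_l values are -2, -1, 0, 1, 2.
Σ m_l² = l(l+1)(2l+1)/3 = 2·3·5/3 = 10.

Σ(L_z)² = 10 ℏ²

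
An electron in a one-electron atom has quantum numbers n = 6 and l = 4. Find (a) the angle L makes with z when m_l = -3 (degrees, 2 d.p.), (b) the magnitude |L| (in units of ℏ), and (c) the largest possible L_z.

θ(m_l=-3) ≈ 132.13°; |L| = 2√5 ℏ ≈ 4.472ℏ; L_z,max = 4ℏ

For m_l = -3: cos θ = -3/√20, θ ≈ 132.13°.
|L| = ℏ√(4·5) = 2√5 ℏ ≈ 4.472ℏ.
L_z,max = lℏ = 4ℏ.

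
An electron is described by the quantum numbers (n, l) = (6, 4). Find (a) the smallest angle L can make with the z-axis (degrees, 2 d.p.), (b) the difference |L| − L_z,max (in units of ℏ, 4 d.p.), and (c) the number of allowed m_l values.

cos θ_min = 4/√20, so θ_min ≈ 26.57°.
|L| − L_z,max = (2√5 − 4)ℏ ≈ 0.4721ℏ.
There are 2l+1 = 9 values of m_l.

θ_min ≈ 26.57°; |L|−L_z,max ≈ 0.4721ℏ; 9 values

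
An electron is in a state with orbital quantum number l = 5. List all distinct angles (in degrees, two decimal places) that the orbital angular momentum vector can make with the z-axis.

θ ∈ {24.09°, 43.09°, 56.79°, 68.58°, 79.48°, 90.00°, 100.52°, 111.42°, 123.21°, 136.91°, 155.91°}

|L|² = l(l+1)ℏ² = 30ℏ², so |L| = √30 ℏ.
cos θ = m_l/√30 for each m_l ∈ {-5, -4, -3, -2, -1, 0, 1, 2, 3, 4, 5}.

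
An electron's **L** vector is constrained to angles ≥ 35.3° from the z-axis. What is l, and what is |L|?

l = 2, |L| = √6 ℏ ≈ 2.449ℏ

cos θ_min = l/√(l(l+1)) = √(l/(l+1)), so l/(l+1) = cos²(35.3°) = 0.6661.
Thus l = 0.6661/(1 − 0.6661) ≈ 2.
Then |L| = ℏ√(2·3) = √6 ℏ.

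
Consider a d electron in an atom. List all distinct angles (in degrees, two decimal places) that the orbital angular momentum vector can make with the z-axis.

θ ∈ {35.26°, 65.91°, 90.00°, 114.09°, 144.74°}

The letter d corresponds to l = 2.
|L|² = l(l+1)ℏ² = 6ℏ², so |L| = √6 ℏ.
cos θ = m_l/√6 for each m_l ∈ {-2, -1, 0, 1, 2}.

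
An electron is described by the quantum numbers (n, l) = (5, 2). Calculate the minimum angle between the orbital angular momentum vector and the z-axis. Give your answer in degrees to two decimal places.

θ_min ≈ 35.26°

|L|² = l(l+1)ℏ² = 6ℏ², so |L| = √6 ℏ.
The smallest angle corresponds to the largest L_z, i.e. m_l = l = 2, giving L_z = 2ℏ.
cos θ_min = 2/√6, so θ_min ≈ 35.26°.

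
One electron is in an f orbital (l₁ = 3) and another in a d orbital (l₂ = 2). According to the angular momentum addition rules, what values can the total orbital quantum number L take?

L = 1, 2, 3, 4, 5

L runs from |3 − 2| = 1 to 3 + 2 = 5.
So L can be 1, 2, 3, 4, 5.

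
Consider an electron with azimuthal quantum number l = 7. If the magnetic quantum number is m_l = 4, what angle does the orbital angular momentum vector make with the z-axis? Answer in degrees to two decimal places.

θ ≈ 57.69°

|L| = √(l(l+1)) ℏ = 2√14 ℏ.
L_z = m_l ℏ = 4ℏ.
cos θ = L_z/|L| = 4/√56, so θ ≈ 57.69°.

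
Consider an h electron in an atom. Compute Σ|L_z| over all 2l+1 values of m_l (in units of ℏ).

An h state has l = 5.
m_l ∈ {-5, -4, -3, -2, -1, 0, 1, 2, 3, 4, 5}.
Σ|m_l| = 2·5(5+1)/2 = 30.

Σ|L_z| = 30 ℏ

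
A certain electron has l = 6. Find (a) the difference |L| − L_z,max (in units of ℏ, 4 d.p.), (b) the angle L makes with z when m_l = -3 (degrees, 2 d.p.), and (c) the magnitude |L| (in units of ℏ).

|L|−L_z,max ≈ 0.4807ℏ; θ(m_l=-3) ≈ 117.58°; |L| = √42 ℏ ≈ 6.481ℏ

|L| − L_z,max = (√42 − 6)ℏ ≈ 0.4807ℏ.
For m_l = -3: cos θ = -3/√42, θ ≈ 117.58°.
|L| = ℏ√(6·7) = √42 ℏ ≈ 6.481ℏ.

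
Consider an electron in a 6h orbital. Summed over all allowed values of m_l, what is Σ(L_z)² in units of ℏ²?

Σ(L_z)² = 110 ℏ²

6h means n = 6, l = 5.
The allowed m_l values are -5, -4, -3, -2, -1, 0, 1, 2, 3, 4, 5.
Σ m_l² = l(l+1)(2l+1)/3 = 5·6·11/3 = 110.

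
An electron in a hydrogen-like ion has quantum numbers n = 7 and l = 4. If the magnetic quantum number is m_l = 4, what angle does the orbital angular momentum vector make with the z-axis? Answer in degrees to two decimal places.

θ ≈ 26.57°

|L| = ℏ√(l(l+1)) = 2√5 ℏ.
L_z = m_l ℏ = 4ℏ.
cos θ = L_z/|L| = 4/√20, so θ ≈ 26.57°.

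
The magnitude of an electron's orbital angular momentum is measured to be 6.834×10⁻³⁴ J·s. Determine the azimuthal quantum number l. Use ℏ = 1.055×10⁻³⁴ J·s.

l = 6

|L|/ℏ = (6.834×10⁻³⁴)/(1.055×10⁻³⁴) ≈ 6.478.
(|L|/ℏ)² = l(l+1) ≈ 41.96 ⇒ l = 6.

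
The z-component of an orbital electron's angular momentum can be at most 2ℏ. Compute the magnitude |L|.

The maximum L_z equals lℏ, giving l = 2.
|L| = ℏ√(l(l+1)) = √6 ℏ.

|L| = √6 ℏ ≈ 2.449ℏ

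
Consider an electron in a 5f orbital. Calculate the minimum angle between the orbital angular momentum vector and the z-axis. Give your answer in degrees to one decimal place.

For 5f, l = 3.
|L| = √(l(l+1)) ℏ = 2√3 ℏ.
The smallest angle corresponds to the largest L_z, i.e. m_l = l = 3, giving L_z = 3ℏ.
cos θ_min = 3/√12, so θ_min ≈ 30.0°.

θ_min ≈ 30.0°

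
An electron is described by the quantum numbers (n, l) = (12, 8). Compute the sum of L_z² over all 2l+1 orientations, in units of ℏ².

The allowed m_l values are -8, -7, -6, -5, -4, -3, -2, -1, 0, 1, 2, 3, 4, 5, 6, 7, 8.
Σ m_l² = 2·(1 + 4 + 9 + 16 + 25 + 36 + 49 + 64) = 408.

Σ(L_z)² = 408 ℏ²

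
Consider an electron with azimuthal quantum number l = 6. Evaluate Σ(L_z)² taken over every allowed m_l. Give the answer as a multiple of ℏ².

Σ(L_z)² = 182 ℏ²

m_l runs from −6 to 6, i.e. {-6, -5, -4, -3, -2, -1, 0, 1, 2, 3, 4, 5, 6}.
Summing m² from −6 to 6: Σ m_l² = 182.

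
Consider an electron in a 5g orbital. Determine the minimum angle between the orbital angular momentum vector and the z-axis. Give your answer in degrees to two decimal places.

For 5g, l = 4.
|L| = √(l(l+1)) ℏ = 2√5 ℏ.
The smallest angle corresponds to the largest L_z, i.e. m_l = l = 4, giving L_z = 4ℏ.
cos θ_min = 4/√20, so θ_min ≈ 26.57°.

θ_min ≈ 26.57°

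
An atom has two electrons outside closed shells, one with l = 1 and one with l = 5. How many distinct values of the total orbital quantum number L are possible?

3

By the triangle rule, |l₁ − l₂| ≤ L ≤ l₁ + l₂.
So L can be 4, 5, 6.
That is 3 values.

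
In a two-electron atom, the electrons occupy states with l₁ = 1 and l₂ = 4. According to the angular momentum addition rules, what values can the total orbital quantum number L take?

The total orbital quantum number L ranges from |l₁ − l₂| to l₁ + l₂ in integer steps.
L ∈ {3, 4, 5}.

L = 3, 4, 5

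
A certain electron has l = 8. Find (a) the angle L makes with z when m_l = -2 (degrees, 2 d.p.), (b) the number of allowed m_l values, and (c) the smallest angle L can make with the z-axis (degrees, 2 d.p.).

For m_l = -2: cos θ = -2/√72, θ ≈ 103.63°.
There are 2l+1 = 17 values of m_l.
cos θ_min = 8/√72, so θ_min ≈ 19.47°.

θ(m_l=-2) ≈ 103.63°; 17 values; θ_min ≈ 19.47°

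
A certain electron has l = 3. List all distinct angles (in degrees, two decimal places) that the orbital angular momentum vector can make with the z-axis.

|L|² = l(l+1)ℏ² = 12ℏ², so |L| = 2√3 ℏ.
cos θ = m_l/√12 for each m_l ∈ {-3, -2, -1, 0, 1, 2, 3}.

θ ∈ {30.00°, 54.74°, 73.22°, 90.00°, 106.78°, 125.26°, 150.00°}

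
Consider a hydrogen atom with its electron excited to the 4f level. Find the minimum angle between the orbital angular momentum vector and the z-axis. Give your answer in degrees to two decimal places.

θ_min ≈ 30.00°

The 4f level has l = 3.
|L| = √(l(l+1)) ℏ = 2√3 ℏ.
The smallest angle corresponds to the largest L_z, i.e. m_l = l = 3, giving L_z = 3ℏ.
cos θ_min = 3/√12, so θ_min ≈ 30.00°.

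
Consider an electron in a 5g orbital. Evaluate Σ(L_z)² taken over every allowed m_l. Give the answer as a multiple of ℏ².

Σ(L_z)² = 60 ℏ²

5g means n = 5, l = 4.
m_l runs from −4 to 4, i.e. {-4, -3, -2, -1, 0, 1, 2, 3, 4}.
Σ m_l² = 2·(1 + 4 + 9 + 16) = 60.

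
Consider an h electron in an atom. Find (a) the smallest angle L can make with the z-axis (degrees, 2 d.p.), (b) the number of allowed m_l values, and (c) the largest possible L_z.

θ_min ≈ 24.09°; 11 values; L_z,max = 5ℏ

For an h orbital, l = 5.
cos θ_min = 5/√30, so θ_min ≈ 24.09°.
There are 2l+1 = 11 values of m_l.
L_z,max = lℏ = 5ℏ.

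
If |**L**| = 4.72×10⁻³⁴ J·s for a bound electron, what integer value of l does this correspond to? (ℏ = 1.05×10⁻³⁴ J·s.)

Dividing by ℏ: |L|/ℏ ≈ 4.495.
l(l+1) ≈ 4.495² ≈ 20.21, so l = 4.

l = 4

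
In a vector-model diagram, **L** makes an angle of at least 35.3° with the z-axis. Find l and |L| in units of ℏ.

At minimum angle, m_l = l, so cos θ = l/√(l(l+1)); cos²θ = l/(l+1) = 0.6661.
Thus l = 0.6661/(1 − 0.6661) ≈ 2.
Then |L| = ℏ√(2·3) = √6 ℏ.

l = 2, |L| = √6 ℏ ≈ 2.449ℏ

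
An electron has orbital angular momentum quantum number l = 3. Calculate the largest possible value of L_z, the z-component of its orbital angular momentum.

L_z,max = 3ℏ

L_z = m_l ℏ with m_l ∈ {−3, …, 3}; the maximum is m_l = 3.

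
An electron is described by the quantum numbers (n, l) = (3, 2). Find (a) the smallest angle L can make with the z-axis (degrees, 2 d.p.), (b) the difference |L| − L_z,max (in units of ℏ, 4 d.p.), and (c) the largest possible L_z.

cos θ_min = 2/√6, so θ_min ≈ 35.26°.
|L| − L_z,max = (√6 − 2)ℏ ≈ 0.4495ℏ.
L_z,max = lℏ = 2ℏ.

θ_min ≈ 35.26°; |L|−L_z,max ≈ 0.4495ℏ; L_z,max = 2ℏ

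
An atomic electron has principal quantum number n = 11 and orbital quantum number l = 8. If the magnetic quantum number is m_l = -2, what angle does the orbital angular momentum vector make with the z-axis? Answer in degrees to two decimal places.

|L| = ℏ√(l(l+1)) = 6√2 ℏ.
L_z = m_l ℏ = −2ℏ.
cos θ = L_z/|L| = -2/√72, so θ ≈ 103.63°.

θ ≈ 103.63°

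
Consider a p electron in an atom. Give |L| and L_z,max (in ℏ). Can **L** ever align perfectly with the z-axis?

No: L_z,max = 1ℏ < |L| = √2 ℏ ≈ 1.414ℏ

The letter p corresponds to l = 1.
|L| = √2 ℏ ≈ 1.4142ℏ, while L_z,max = lℏ = 1ℏ.
Since |L| > L_z,max, the vector can never point exactly along z; the closest it comes is θ_min = arccos(1/√2) ≈ 45.0°.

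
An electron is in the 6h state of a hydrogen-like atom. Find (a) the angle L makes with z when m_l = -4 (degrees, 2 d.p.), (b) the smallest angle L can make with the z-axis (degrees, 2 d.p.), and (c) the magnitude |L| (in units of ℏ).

For 6h, l = 5.
For m_l = -4: cos θ = -4/√30, θ ≈ 136.91°.
cos θ_min = 5/√30, so θ_min ≈ 24.09°.
|L| = ℏ√(5·6) = √30 ℏ ≈ 5.477ℏ.

θ(m_l=-4) ≈ 136.91°; θ_min ≈ 24.09°; |L| = √30 ℏ ≈ 5.477ℏ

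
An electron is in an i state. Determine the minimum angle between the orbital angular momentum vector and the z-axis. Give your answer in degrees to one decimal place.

θ_min ≈ 22.2°

For an i orbital, l = 6.
|L|² = l(l+1)ℏ² = 42ℏ², so |L| = √42 ℏ.
The smallest angle corresponds to the largest L_z, i.e. m_l = l = 6, giving L_z = 6ℏ.
cos θ_min = 6/√42, so θ_min ≈ 22.2°.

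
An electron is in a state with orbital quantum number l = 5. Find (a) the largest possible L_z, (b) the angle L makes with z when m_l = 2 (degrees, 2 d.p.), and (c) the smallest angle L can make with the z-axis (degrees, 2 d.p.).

L_z,max = 5ℏ; θ(m_l=2) ≈ 68.58°; θ_min ≈ 24.09°

L_z,max = lℏ = 5ℏ.
For m_l = 2: cos θ = 2/√30, θ ≈ 68.58°.
cos θ_min = 5/√30, so θ_min ≈ 24.09°.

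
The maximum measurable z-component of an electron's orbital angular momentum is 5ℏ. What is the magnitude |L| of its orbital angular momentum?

Since max m_l = l, l = 5.
|L| = √(l(l+1)) ℏ = √30 ℏ.

|L| = √30 ℏ ≈ 5.477ℏ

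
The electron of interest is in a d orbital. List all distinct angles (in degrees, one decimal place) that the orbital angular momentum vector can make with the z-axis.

θ ∈ {35.3°, 65.9°, 90.0°, 114.1°, 144.7°}

A d state has l = 2.
|L|² = l(l+1)ℏ² = 6ℏ², so |L| = √6 ℏ.
cos θ = m_l/√6 for each m_l ∈ {-2, -1, 0, 1, 2}.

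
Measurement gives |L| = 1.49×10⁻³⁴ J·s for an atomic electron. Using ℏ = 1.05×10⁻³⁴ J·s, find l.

|L|/ℏ = (1.49×10⁻³⁴)/(1.05×10⁻³⁴) ≈ 1.419.
Set l(l+1) = 2.01; the integer solution is l = 1.

l = 1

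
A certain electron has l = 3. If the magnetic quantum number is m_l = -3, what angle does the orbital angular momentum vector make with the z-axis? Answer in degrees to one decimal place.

|L| = √(l(l+1)) ℏ = 2√3 ℏ.
L_z = m_l ℏ = −3ℏ.
cos θ = L_z/|L| = -3/√12, so θ ≈ 150.0°.

θ ≈ 150.0°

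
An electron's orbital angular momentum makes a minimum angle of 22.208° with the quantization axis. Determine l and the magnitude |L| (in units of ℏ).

cos²θ_min = l/(l+1) = 0.8571.
Thus l = 0.8571/(1 − 0.8571) ≈ 6.
Then |L| = ℏ√(6·7) = √42 ℏ.

l = 6, |L| = √42 ℏ ≈ 6.481ℏ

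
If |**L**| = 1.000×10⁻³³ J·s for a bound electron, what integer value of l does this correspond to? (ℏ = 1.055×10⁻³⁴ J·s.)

l = 9

|L|/ℏ = (1.000×10⁻³³)/(1.055×10⁻³⁴) ≈ 9.479.
l(l+1) ≈ 9.479² ≈ 89.85, so l = 9.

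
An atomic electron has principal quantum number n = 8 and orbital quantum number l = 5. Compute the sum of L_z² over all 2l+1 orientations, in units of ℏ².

Σ(L_z)² = 110 ℏ²

m_l runs from −5 to 5, i.e. {-5, -4, -3, -2, -1, 0, 1, 2, 3, 4, 5}.
Σ m_l² = 2·(1 + 4 + 9 + 16 + 25) = 110.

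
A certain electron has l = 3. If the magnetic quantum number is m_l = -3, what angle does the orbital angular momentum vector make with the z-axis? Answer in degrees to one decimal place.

|L|² = l(l+1)ℏ² = 12ℏ², so |L| = 2√3 ℏ.
L_z = m_l ℏ = −3ℏ.
cos θ = L_z/|L| = -3/√12, so θ ≈ 150.0°.

θ ≈ 150.0°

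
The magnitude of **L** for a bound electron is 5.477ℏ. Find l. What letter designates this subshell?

Since |L|² = l(l+1)ℏ², l(l+1) = 30.
l² + l − 30 = 0 ⇒ l = 5.

l = 5 (h orbital)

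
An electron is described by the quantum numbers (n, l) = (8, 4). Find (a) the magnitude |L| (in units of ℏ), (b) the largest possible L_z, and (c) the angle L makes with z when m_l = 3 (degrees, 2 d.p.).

|L| = ℏ√(4·5) = 2√5 ℏ ≈ 4.472ℏ.
L_z,max = lℏ = 4ℏ.
For m_l = 3: cos θ = 3/√20, θ ≈ 47.87°.

|L| = 2√5 ℏ ≈ 4.472ℏ; L_z,max = 4ℏ; θ(m_l=3) ≈ 47.87°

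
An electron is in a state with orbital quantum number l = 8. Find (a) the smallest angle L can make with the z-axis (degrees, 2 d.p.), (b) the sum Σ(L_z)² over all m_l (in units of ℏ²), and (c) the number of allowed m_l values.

θ_min ≈ 19.47°; Σ(L_z)² = 408 ℏ²; 17 values

cos θ_min = 8/√72, so θ_min ≈ 19.47°.
Σ m_l² = 408, so Σ(L_z)² = 408 ℏ².
There are 2l+1 = 17 values of m_l.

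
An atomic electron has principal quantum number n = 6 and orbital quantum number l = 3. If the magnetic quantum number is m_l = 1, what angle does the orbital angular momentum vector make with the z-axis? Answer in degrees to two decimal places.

|L| = √(l(l+1)) ℏ = 2√3 ℏ.
L_z = m_l ℏ = 1ℏ.
cos θ = L_z/|L| = 1/√12, so θ ≈ 73.22°.

θ ≈ 73.22°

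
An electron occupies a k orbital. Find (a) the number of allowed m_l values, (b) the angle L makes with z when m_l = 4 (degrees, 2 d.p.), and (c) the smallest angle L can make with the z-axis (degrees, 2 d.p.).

15 values; θ(m_l=4) ≈ 57.69°; θ_min ≈ 20.70°

For a k orbital, l = 7.
There are 2l+1 = 15 values of m_l.
For m_l = 4: cos θ = 4/√56, θ ≈ 57.69°.
cos θ_min = 7/√56, so θ_min ≈ 20.70°.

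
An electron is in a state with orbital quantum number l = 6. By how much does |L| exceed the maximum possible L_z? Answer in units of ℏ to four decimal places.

|L| − L_z,max ≈ 0.4807ℏ

|L| = √42 ℏ ≈ 6.4807ℏ, while L_z,max = lℏ = 6ℏ.
The difference is (√42 − 6)ℏ ≈ 0.4807ℏ.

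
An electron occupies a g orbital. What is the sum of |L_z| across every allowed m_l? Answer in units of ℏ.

For a g orbital, l = 4.
m_l ∈ {-4, -3, -2, -1, 0, 1, 2, 3, 4}.
Σ|m_l| = 2·4(4+1)/2 = 20.

Σ|L_z| = 20 ℏ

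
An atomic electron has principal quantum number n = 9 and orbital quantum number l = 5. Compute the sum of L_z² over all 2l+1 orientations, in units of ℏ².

Σ(L_z)² = 110 ℏ²

The allowed m_l values are -5, -4, -3, -2, -1, 0, 1, 2, 3, 4, 5.
Σ m_l² = l(l+1)(2l+1)/3 = 5·6·11/3 = 110.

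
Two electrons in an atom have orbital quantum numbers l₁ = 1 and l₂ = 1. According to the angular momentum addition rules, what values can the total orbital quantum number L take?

Angular momentum addition gives L = |l₁ − l₂|, …, l₁ + l₂.
Allowed values: L = 0, 1, 2.

L = 0, 1, 2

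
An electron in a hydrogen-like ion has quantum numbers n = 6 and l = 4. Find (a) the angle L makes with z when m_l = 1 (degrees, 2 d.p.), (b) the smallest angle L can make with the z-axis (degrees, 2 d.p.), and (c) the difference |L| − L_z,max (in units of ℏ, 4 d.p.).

θ(m_l=1) ≈ 77.08°; θ_min ≈ 26.57°; |L|−L_z,max ≈ 0.4721ℏ

For m_l = 1: cos θ = 1/√20, θ ≈ 77.08°.
cos θ_min = 4/√20, so θ_min ≈ 26.57°.
|L| − L_z,max = (2√5 − 4)ℏ ≈ 0.4721ℏ.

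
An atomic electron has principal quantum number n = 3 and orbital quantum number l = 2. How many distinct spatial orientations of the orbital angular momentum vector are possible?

The number of m_l values is 2l + 1 = 2·2 + 1 = 5.

5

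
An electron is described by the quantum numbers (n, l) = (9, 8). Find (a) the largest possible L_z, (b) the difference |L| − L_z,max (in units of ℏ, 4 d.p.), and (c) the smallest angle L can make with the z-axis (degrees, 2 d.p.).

L_z,max = 8ℏ; |L|−L_z,max ≈ 0.4853ℏ; θ_min ≈ 19.47°

L_z,max = lℏ = 8ℏ.
|L| − L_z,max = (6√2 − 8)ℏ ≈ 0.4853ℏ.
cos θ_min = 8/√72, so θ_min ≈ 19.47°.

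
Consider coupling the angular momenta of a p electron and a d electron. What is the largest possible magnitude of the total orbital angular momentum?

Angular momentum addition gives L = |l₁ − l₂|, …, l₁ + l₂.
Allowed values: L = 1, 2, 3.
The largest magnitude corresponds to L = 3: |L_tot| = ℏ√(3·4) = 2√3 ℏ.

|L_tot|_max = 2√3 ℏ ≈ 3.464ℏ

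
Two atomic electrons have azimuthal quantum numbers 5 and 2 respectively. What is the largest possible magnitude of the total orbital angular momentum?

L runs from |5 − 2| = 3 to 5 + 2 = 7.
Allowed values: L = 3, 4, 5, 6, 7.
The largest magnitude corresponds to L = 7: |L_tot| = ℏ√(7·8) = 2√14 ℏ.

|L_tot|_max = 2√14 ℏ ≈ 7.483ℏ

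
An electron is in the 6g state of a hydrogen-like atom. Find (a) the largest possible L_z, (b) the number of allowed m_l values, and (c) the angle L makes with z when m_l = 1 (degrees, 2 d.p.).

L_z,max = 4ℏ; 9 values; θ(m_l=1) ≈ 77.08°

The 6g subshell has l = 4.
L_z,max = lℏ = 4ℏ.
There are 2l+1 = 9 values of m_l.
For m_l = 1: cos θ = 1/√20, θ ≈ 77.08°.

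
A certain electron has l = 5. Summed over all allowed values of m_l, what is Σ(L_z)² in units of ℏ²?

Σ(L_z)² = 110 ℏ²

m_l runs from −5 to 5, i.e. {-5, -4, -3, -2, -1, 0, 1, 2, 3, 4, 5}.
Σ m_l² = l(l+1)(2l+1)/3 = 5·6·11/3 = 110.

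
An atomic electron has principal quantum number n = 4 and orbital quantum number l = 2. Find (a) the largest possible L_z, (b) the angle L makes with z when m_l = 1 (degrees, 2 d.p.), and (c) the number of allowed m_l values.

L_z,max = 2ℏ; θ(m_l=1) ≈ 65.91°; 5 values

L_z,max = lℏ = 2ℏ.
For m_l = 1: cos θ = 1/√6, θ ≈ 65.91°.
There are 2l+1 = 5 values of m_l.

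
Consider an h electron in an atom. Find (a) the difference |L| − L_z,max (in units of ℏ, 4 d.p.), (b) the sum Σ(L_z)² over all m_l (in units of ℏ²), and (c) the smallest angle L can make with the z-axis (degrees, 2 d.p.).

An h state has l = 5.
|L| − L_z,max = (√30 − 5)ℏ ≈ 0.4772ℏ.
Σ m_l² = 110, so Σ(L_z)² = 110 ℏ².
cos θ_min = 5/√30, so θ_min ≈ 24.09°.

|L|−L_z,max ≈ 0.4772ℏ; Σ(L_z)² = 110 ℏ²; θ_min ≈ 24.09°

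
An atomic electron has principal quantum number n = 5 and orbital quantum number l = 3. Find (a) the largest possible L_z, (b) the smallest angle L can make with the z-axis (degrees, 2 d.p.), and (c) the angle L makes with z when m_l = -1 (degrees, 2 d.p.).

L_z,max = 3ℏ; θ_min ≈ 30.00°; θ(m_l=-1) ≈ 106.78°

L_z,max = lℏ = 3ℏ.
cos θ_min = 3/√12, so θ_min ≈ 30.00°.
For m_l = -1: cos θ = -1/√12, θ ≈ 106.78°.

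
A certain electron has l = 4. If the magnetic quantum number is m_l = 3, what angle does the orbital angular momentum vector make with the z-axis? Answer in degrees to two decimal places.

|L| = ℏ√(l(l+1)) = 2√5 ℏ.
L_z = m_l ℏ = 3ℏ.
cos θ = L_z/|L| = 3/√20, so θ ≈ 47.87°.

θ ≈ 47.87°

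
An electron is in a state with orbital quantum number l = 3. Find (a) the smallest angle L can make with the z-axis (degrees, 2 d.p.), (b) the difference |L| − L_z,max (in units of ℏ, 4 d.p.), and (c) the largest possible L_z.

cos θ_min = 3/√12, so θ_min ≈ 30.00°.
|L| − L_z,max = (2√3 − 3)ℏ ≈ 0.4641ℏ.
L_z,max = lℏ = 3ℏ.

θ_min ≈ 30.00°; |L|−L_z,max ≈ 0.4641ℏ; L_z,max = 3ℏ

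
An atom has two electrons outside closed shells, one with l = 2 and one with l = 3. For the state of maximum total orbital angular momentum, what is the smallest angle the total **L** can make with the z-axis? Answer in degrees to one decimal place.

L runs from |2 − 3| = 1 to 2 + 3 = 5.
Allowed values: L = 1, 2, 3, 4, 5.
The maximum is L = 5, with |L_tot| = ℏ√(5·6) = √30 ℏ.
The minimum angle with z is arccos(5/√30) ≈ 24.1°.

θ_min ≈ 24.1°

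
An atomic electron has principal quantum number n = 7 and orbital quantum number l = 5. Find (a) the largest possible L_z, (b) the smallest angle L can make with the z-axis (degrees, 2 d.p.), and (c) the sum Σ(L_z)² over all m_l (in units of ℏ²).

L_z,max = lℏ = 5ℏ.
cos θ_min = 5/√30, so θ_min ≈ 24.09°.
Σ m_l² = 110, so Σ(L_z)² = 110 ℏ².

L_z,max = 5ℏ; θ_min ≈ 24.09°; Σ(L_z)² = 110 ℏ²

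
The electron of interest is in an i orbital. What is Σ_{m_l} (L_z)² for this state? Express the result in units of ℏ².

Σ(L_z)² = 182 ℏ²

An i state has l = 6.
m_l runs from −6 to 6, i.e. {-6, -5, -4, -3, -2, -1, 0, 1, 2, 3, 4, 5, 6}.
Σ m_l² = l(l+1)(2l+1)/3 = 6·7·13/3 = 182.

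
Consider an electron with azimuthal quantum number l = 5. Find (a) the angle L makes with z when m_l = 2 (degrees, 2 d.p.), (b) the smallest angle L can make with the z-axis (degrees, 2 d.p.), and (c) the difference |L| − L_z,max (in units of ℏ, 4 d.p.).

θ(m_l=2) ≈ 68.58°; θ_min ≈ 24.09°; |L|−L_z,max ≈ 0.4772ℏ

For m_l = 2: cos θ = 2/√30, θ ≈ 68.58°.
cos θ_min = 5/√30, so θ_min ≈ 24.09°.
|L| − L_z,max = (√30 − 5)ℏ ≈ 0.4772ℏ.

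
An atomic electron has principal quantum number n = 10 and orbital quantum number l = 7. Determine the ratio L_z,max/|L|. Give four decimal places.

|L| = 2√14 ℏ ≈ 7.4833ℏ, while L_z,max = lℏ = 7ℏ.
L_z,max/|L| = 7/√56 = 0.9354.

L_z,max/|L| = 0.9354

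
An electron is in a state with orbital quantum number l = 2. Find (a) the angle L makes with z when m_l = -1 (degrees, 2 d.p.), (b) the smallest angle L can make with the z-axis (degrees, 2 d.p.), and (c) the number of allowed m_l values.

For m_l = -1: cos θ = -1/√6, θ ≈ 114.09°.
cos θ_min = 2/√6, so θ_min ≈ 35.26°.
There are 2l+1 = 5 values of m_l.

θ(m_l=-1) ≈ 114.09°; θ_min ≈ 35.26°; 5 values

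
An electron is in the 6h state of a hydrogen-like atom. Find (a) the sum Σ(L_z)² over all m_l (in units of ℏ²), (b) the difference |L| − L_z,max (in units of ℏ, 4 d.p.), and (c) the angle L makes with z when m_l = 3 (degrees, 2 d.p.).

Σ(L_z)² = 110 ℏ²; |L|−L_z,max ≈ 0.4772ℏ; θ(m_l=3) ≈ 56.79°

6h means n = 6, l = 5.
Σ m_l² = 110, so Σ(L_z)² = 110 ℏ².
|L| − L_z,max = (√30 − 5)ℏ ≈ 0.4772ℏ.
For m_l = 3: cos θ = 3/√30, θ ≈ 56.79°.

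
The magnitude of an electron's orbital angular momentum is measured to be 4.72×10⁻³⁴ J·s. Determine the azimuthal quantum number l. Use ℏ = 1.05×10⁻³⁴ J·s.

|L|/ℏ = (4.72×10⁻³⁴)/(1.05×10⁻³⁴) ≈ 4.495.
l(l+1) ≈ 4.495² ≈ 20.21, so l = 4.

l = 4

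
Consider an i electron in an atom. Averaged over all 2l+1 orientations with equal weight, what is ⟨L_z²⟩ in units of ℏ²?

For an i orbital, l = 6.
The allowed m_l values are -6, -5, -4, -3, -2, -1, 0, 1, 2, 3, 4, 5, 6.
⟨L_z²⟩ = ℏ²·(Σ m_l²)/(2l+1) = ℏ²·182/13 = 14ℏ².

⟨L_z²⟩ = 14 ℏ²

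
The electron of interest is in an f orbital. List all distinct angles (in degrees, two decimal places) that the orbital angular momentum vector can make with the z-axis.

The letter f corresponds to l = 3.
|L| = ℏ√(l(l+1)) = 2√3 ℏ.
cos θ = m_l/√12 for each m_l ∈ {-3, -2, -1, 0, 1, 2, 3}.

θ ∈ {30.00°, 54.74°, 73.22°, 90.00°, 106.78°, 125.26°, 150.00°}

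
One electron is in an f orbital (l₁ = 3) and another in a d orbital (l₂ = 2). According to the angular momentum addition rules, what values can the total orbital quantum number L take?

By the triangle rule, |l₁ − l₂| ≤ L ≤ l₁ + l₂.
So L can be 1, 2, 3, 4, 5.

L = 1, 2, 3, 4, 5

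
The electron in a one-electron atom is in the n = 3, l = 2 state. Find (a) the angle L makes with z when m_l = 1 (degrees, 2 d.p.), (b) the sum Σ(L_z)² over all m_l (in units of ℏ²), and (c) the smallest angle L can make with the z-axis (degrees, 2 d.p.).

For m_l = 1: cos θ = 1/√6, θ ≈ 65.91°.
Σ m_l² = 10, so Σ(L_z)² = 10 ℏ².
cos θ_min = 2/√6, so θ_min ≈ 35.26°.

θ(m_l=1) ≈ 65.91°; Σ(L_z)² = 10 ℏ²; θ_min ≈ 35.26°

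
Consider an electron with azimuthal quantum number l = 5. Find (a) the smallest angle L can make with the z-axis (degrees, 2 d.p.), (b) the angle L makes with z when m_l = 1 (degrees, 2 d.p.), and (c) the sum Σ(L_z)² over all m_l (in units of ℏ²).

θ_min ≈ 24.09°; θ(m_l=1) ≈ 79.48°; Σ(L_z)² = 110 ℏ²

cos θ_min = 5/√30, so θ_min ≈ 24.09°.
For m_l = 1: cos θ = 1/√30, θ ≈ 79.48°.
Σ m_l² = 110, so Σ(L_z)² = 110 ℏ².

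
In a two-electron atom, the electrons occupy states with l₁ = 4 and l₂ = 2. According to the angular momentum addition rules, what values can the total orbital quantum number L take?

L runs from |4 − 2| = 2 to 4 + 2 = 6.
L ∈ {2, 3, 4, 5, 6}.

L = 2, 3, 4, 5, 6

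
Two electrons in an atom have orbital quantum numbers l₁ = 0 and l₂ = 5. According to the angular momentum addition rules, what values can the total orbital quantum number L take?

The total orbital quantum number L ranges from |l₁ − l₂| to l₁ + l₂ in integer steps.
L ∈ {5}.

L = 5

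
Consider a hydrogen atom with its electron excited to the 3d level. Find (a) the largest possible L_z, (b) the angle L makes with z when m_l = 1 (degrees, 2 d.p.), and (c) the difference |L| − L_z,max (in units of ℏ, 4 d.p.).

The 3d level has l = 2.
L_z,max = lℏ = 2ℏ.
For m_l = 1: cos θ = 1/√6, θ ≈ 65.91°.
|L| − L_z,max = (√6 − 2)ℏ ≈ 0.4495ℏ.

L_z,max = 2ℏ; θ(m_l=1) ≈ 65.91°; |L|−L_z,max ≈ 0.4495ℏ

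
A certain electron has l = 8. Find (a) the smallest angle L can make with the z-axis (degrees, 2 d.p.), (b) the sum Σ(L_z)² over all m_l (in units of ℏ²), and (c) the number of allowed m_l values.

cos θ_min = 8/√72, so θ_min ≈ 19.47°.
Σ m_l² = 408, so Σ(L_z)² = 408 ℏ².
There are 2l+1 = 17 values of m_l.

θ_min ≈ 19.47°; Σ(L_z)² = 408 ℏ²; 17 values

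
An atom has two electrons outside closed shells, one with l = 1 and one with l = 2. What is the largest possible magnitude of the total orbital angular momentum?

The total orbital quantum number L ranges from |l₁ − l₂| to l₁ + l₂ in integer steps.
L ∈ {1, 2, 3}.
The largest magnitude corresponds to L = 3: |L_tot| = ℏ√(3·4) = 2√3 ℏ.

|L_tot|_max = 2√3 ℏ ≈ 3.464ℏ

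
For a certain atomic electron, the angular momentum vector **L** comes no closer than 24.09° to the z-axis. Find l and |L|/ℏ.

At minimum angle, m_l = l, so cos θ = l/√(l(l+1)); cos²θ = l/(l+1) = 0.8334.
Solving: l = 5.
Then |L| = ℏ√(5·6) = √30 ℏ.

l = 5, |L| = √30 ℏ ≈ 5.477ℏ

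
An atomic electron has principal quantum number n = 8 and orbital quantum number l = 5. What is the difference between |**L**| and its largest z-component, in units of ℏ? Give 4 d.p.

|L| = √30 ℏ ≈ 5.4772ℏ, while L_z,max = lℏ = 5ℏ.
The difference is (√30 − 5)ℏ ≈ 0.4772ℏ.

|L| − L_z,max ≈ 0.4772ℏ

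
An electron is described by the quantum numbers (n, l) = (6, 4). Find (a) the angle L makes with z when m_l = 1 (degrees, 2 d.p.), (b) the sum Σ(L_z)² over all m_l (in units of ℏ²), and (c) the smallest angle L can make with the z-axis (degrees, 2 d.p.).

For m_l = 1: cos θ = 1/√20, θ ≈ 77.08°.
Σ m_l² = 60, so Σ(L_z)² = 60 ℏ².
cos θ_min = 4/√20, so θ_min ≈ 26.57°.

θ(m_l=1) ≈ 77.08°; Σ(L_z)² = 60 ℏ²; θ_min ≈ 26.57°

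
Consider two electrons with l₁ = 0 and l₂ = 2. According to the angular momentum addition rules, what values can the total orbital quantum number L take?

L = 2

The total orbital quantum number L ranges from |l₁ − l₂| to l₁ + l₂ in integer steps.
Allowed values: L = 2.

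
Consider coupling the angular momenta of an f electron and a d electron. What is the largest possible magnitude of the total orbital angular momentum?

|L_tot|_max = √30 ℏ ≈ 5.477ℏ

The total orbital quantum number L ranges from |l₁ − l₂| to l₁ + l₂ in integer steps.
So L can be 1, 2, 3, 4, 5.
The largest magnitude corresponds to L = 5: |L_tot| = ℏ√(5·6) = √30 ℏ.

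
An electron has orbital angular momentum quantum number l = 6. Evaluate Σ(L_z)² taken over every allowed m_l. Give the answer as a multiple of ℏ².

Σ(L_z)² = 182 ℏ²

The allowed m_l values are -6, -5, -4, -3, -2, -1, 0, 1, 2, 3, 4, 5, 6.
Summing m² from −6 to 6: Σ m_l² = 182.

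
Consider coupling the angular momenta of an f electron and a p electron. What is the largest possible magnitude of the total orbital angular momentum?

|L_tot|_max = 2√5 ℏ ≈ 4.472ℏ

Angular momentum addition gives L = |l₁ − l₂|, …, l₁ + l₂.
L ∈ {2, 3, 4}.
The largest magnitude corresponds to L = 4: |L_tot| = ℏ√(4·5) = 2√5 ℏ.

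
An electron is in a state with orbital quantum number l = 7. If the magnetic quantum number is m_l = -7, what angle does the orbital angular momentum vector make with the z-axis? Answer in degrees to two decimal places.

|L| = √(l(l+1)) ℏ = 2√14 ℏ.
L_z = m_l ℏ = −7ℏ.
cos θ = L_z/|L| = -7/√56, so θ ≈ 159.30°.

θ ≈ 159.30°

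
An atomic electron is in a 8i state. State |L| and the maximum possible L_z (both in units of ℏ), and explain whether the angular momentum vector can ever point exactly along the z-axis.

For 8i, l = 6.
|L| = √42 ℏ ≈ 6.4807ℏ, while L_z,max = lℏ = 6ℏ.
Since |L| > L_z,max, the vector can never point exactly along z; the closest it comes is θ_min = arccos(6/√42) ≈ 22.2°.

No: L_z,max = 6ℏ < |L| = √42 ℏ ≈ 6.481ℏ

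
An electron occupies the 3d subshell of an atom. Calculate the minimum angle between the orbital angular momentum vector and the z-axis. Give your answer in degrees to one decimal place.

θ_min ≈ 35.3°

The 3d subshell has l = 2.
|L| = √(l(l+1)) ℏ = √6 ℏ.
The smallest angle corresponds to the largest L_z, i.e. m_l = l = 2, giving L_z = 2ℏ.
cos θ_min = 2/√6, so θ_min ≈ 35.3°.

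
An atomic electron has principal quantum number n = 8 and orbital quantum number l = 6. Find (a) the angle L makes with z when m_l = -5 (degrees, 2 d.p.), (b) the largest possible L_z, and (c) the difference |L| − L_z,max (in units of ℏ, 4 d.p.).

For m_l = -5: cos θ = -5/√42, θ ≈ 140.49°.
L_z,max = lℏ = 6ℏ.
|L| − L_z,max = (√42 − 6)ℏ ≈ 0.4807ℏ.

θ(m_l=-5) ≈ 140.49°; L_z,max = 6ℏ; |L|−L_z,max ≈ 0.4807ℏ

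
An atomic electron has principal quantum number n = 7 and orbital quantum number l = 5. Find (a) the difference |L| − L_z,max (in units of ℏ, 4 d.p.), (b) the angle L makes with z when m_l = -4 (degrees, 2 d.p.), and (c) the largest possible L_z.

|L| − L_z,max = (√30 − 5)ℏ ≈ 0.4772ℏ.
For m_l = -4: cos θ = -4/√30, θ ≈ 136.91°.
L_z,max = lℏ = 5ℏ.

|L|−L_z,max ≈ 0.4772ℏ; θ(m_l=-4) ≈ 136.91°; L_z,max = 5ℏ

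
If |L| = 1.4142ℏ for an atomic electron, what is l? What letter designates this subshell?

l = 1 (p orbital)

|L| = ℏ√(l(l+1)), so l(l+1) = 2.
l² + l − 2 = 0 ⇒ l = 1.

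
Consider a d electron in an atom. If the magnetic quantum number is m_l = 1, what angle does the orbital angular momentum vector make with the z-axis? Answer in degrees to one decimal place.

θ ≈ 65.9°

For a d orbital, l = 2.
|L|² = l(l+1)ℏ² = 6ℏ², so |L| = √6 ℏ.
L_z = m_l ℏ = 1ℏ.
cos θ = L_z/|L| = 1/√6, so θ ≈ 65.9°.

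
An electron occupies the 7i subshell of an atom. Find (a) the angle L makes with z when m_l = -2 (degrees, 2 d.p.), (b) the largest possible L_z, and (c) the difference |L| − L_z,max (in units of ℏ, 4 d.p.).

θ(m_l=-2) ≈ 107.98°; L_z,max = 6ℏ; |L|−L_z,max ≈ 0.4807ℏ

The 7i subshell has l = 6.
For m_l = -2: cos θ = -2/√42, θ ≈ 107.98°.
L_z,max = lℏ = 6ℏ.
|L| − L_z,max = (√42 − 6)ℏ ≈ 0.4807ℏ.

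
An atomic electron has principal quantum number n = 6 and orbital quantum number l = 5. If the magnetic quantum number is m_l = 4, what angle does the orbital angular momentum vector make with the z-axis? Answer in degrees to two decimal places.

|L|² = l(l+1)ℏ² = 30ℏ², so |L| = √30 ℏ.
L_z = m_l ℏ = 4ℏ.
cos θ = L_z/|L| = 4/√30, so θ ≈ 43.09°.

θ ≈ 43.09°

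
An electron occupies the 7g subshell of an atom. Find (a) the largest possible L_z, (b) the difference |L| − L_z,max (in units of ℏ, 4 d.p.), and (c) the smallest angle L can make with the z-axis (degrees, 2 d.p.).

L_z,max = 4ℏ; |L|−L_z,max ≈ 0.4721ℏ; θ_min ≈ 26.57°

For 7g, l = 4.
L_z,max = lℏ = 4ℏ.
|L| − L_z,max = (2√5 − 4)ℏ ≈ 0.4721ℏ.
cos θ_min = 4/√20, so θ_min ≈ 26.57°.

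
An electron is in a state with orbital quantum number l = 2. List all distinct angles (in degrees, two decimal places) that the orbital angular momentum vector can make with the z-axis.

θ ∈ {35.26°, 65.91°, 90.00°, 114.09°, 144.74°}

|L|² = l(l+1)ℏ² = 6ℏ², so |L| = √6 ℏ.
cos θ = m_l/√6 for each m_l ∈ {-2, -1, 0, 1, 2}.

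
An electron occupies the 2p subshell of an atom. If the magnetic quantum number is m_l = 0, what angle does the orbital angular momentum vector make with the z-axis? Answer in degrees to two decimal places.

θ ≈ 90.00°

The 2p subshell has l = 1.
|L| = ℏ√(l(l+1)) = √2 ℏ.
L_z = m_l ℏ = 0ℏ.
cos θ = L_z/|L| = 0/√2, so θ ≈ 90.00°.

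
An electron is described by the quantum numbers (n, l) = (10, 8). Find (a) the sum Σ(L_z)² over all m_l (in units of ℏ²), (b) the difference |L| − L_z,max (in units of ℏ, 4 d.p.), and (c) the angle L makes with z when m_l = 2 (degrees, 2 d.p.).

Σ(L_z)² = 408 ℏ²; |L|−L_z,max ≈ 0.4853ℏ; θ(m_l=2) ≈ 76.37°

Σ m_l² = 408, so Σ(L_z)² = 408 ℏ².
|L| − L_z,max = (6√2 − 8)ℏ ≈ 0.4853ℏ.
For m_l = 2: cos θ = 2/√72, θ ≈ 76.37°.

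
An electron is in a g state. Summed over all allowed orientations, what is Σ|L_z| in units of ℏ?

A g state has l = 4.
m_l runs from −4 to 4, i.e. {-4, -3, -2, -1, 0, 1, 2, 3, 4}.
Σ|m_l| = 2(1+2+…+4) = 20.

Σ|L_z| = 20 ℏ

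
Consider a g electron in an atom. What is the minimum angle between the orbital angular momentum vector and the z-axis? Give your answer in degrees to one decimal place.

For a g orbital, l = 4.
|L| = ℏ√(l(l+1)) = 2√5 ℏ.
The smallest angle corresponds to the largest L_z, i.e. m_l = l = 4, giving L_z = 4ℏ.
cos θ_min = 4/√20, so θ_min ≈ 26.6°.

θ_min ≈ 26.6°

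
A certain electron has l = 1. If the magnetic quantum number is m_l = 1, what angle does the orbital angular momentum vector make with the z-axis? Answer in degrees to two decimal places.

|L| = ℏ√(l(l+1)) = √2 ℏ.
L_z = m_l ℏ = 1ℏ.
cos θ = L_z/|L| = 1/√2, so θ ≈ 45.00°.

θ ≈ 45.00°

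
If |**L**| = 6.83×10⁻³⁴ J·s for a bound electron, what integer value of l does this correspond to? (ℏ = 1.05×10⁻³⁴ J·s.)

In units of ℏ, |L| ≈ 6.505.
l(l+1) ≈ 6.505² ≈ 42.31, so l = 6.

l = 6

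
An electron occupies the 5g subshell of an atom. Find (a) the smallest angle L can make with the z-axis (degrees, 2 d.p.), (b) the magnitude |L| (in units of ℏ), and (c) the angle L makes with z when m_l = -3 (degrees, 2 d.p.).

5g means n = 5, l = 4.
cos θ_min = 4/√20, so θ_min ≈ 26.57°.
|L| = ℏ√(4·5) = 2√5 ℏ ≈ 4.472ℏ.
For m_l = -3: cos θ = -3/√20, θ ≈ 132.13°.

θ_min ≈ 26.57°; |L| = 2√5 ℏ ≈ 4.472ℏ; θ(m_l=-3) ≈ 132.13°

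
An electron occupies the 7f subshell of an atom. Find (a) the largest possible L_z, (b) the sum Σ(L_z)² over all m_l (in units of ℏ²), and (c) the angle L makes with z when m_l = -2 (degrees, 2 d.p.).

L_z,max = 3ℏ; Σ(L_z)² = 28 ℏ²; θ(m_l=-2) ≈ 125.26°

7f means n = 7, l = 3.
L_z,max = lℏ = 3ℏ.
Σ m_l² = 28, so Σ(L_z)² = 28 ℏ².
For m_l = -2: cos θ = -2/√12, θ ≈ 125.26°.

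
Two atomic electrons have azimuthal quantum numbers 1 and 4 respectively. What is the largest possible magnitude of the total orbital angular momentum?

The total orbital quantum number L ranges from |l₁ − l₂| to l₁ + l₂ in integer steps.
L ∈ {3, 4, 5}.
The largest magnitude corresponds to L = 5: |L_tot| = ℏ√(5·6) = √30 ℏ.

|L_tot|_max = √30 ℏ ≈ 5.477ℏ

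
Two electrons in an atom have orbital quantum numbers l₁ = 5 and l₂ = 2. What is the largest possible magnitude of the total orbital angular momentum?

|L_tot|_max = 2√14 ℏ ≈ 7.483ℏ

The total orbital quantum number L ranges from |l₁ − l₂| to l₁ + l₂ in integer steps.
So L can be 3, 4, 5, 6, 7.
The largest magnitude corresponds to L = 7: |L_tot| = ℏ√(7·8) = 2√14 ℏ.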